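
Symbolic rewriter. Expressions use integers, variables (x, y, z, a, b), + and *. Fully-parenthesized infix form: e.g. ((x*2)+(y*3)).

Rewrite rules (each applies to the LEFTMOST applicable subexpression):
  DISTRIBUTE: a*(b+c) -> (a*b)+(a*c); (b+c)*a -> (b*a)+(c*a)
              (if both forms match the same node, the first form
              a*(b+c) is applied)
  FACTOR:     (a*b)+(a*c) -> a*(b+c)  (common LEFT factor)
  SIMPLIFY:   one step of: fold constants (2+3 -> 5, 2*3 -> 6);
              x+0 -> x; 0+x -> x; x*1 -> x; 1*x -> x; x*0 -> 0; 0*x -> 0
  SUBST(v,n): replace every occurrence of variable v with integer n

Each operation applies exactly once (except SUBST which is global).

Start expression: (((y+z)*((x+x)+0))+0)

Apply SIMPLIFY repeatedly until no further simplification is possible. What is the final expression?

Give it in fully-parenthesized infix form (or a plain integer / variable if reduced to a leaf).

Start: (((y+z)*((x+x)+0))+0)
Step 1: at root: (((y+z)*((x+x)+0))+0) -> ((y+z)*((x+x)+0)); overall: (((y+z)*((x+x)+0))+0) -> ((y+z)*((x+x)+0))
Step 2: at R: ((x+x)+0) -> (x+x); overall: ((y+z)*((x+x)+0)) -> ((y+z)*(x+x))
Fixed point: ((y+z)*(x+x))

Answer: ((y+z)*(x+x))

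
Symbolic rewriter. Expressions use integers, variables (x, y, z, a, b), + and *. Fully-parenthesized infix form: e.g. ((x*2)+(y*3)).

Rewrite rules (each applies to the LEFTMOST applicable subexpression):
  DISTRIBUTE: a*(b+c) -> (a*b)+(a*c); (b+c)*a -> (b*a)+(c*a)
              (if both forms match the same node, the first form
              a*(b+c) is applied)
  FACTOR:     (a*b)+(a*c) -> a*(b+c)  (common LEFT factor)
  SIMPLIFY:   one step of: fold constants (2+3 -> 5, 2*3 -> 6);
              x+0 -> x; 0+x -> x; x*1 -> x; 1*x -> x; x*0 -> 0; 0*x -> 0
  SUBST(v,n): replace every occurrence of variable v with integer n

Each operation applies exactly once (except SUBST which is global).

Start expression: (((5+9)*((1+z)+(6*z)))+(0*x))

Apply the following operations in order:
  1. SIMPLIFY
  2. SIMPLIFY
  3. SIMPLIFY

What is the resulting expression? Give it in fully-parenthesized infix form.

Answer: (14*((1+z)+(6*z)))

Derivation:
Start: (((5+9)*((1+z)+(6*z)))+(0*x))
Apply SIMPLIFY at LL (target: (5+9)): (((5+9)*((1+z)+(6*z)))+(0*x)) -> ((14*((1+z)+(6*z)))+(0*x))
Apply SIMPLIFY at R (target: (0*x)): ((14*((1+z)+(6*z)))+(0*x)) -> ((14*((1+z)+(6*z)))+0)
Apply SIMPLIFY at root (target: ((14*((1+z)+(6*z)))+0)): ((14*((1+z)+(6*z)))+0) -> (14*((1+z)+(6*z)))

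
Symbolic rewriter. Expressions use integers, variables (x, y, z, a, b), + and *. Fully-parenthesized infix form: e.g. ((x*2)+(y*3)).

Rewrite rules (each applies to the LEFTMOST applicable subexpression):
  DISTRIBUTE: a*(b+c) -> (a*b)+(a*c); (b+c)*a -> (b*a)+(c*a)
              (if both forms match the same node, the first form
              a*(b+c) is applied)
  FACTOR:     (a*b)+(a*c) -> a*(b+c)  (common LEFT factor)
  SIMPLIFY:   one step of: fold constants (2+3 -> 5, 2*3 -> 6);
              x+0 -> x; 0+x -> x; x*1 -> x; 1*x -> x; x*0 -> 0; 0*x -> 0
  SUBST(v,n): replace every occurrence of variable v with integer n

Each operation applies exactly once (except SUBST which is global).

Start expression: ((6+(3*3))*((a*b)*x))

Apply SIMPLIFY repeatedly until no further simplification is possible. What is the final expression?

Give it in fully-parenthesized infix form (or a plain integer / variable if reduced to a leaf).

Start: ((6+(3*3))*((a*b)*x))
Step 1: at LR: (3*3) -> 9; overall: ((6+(3*3))*((a*b)*x)) -> ((6+9)*((a*b)*x))
Step 2: at L: (6+9) -> 15; overall: ((6+9)*((a*b)*x)) -> (15*((a*b)*x))
Fixed point: (15*((a*b)*x))

Answer: (15*((a*b)*x))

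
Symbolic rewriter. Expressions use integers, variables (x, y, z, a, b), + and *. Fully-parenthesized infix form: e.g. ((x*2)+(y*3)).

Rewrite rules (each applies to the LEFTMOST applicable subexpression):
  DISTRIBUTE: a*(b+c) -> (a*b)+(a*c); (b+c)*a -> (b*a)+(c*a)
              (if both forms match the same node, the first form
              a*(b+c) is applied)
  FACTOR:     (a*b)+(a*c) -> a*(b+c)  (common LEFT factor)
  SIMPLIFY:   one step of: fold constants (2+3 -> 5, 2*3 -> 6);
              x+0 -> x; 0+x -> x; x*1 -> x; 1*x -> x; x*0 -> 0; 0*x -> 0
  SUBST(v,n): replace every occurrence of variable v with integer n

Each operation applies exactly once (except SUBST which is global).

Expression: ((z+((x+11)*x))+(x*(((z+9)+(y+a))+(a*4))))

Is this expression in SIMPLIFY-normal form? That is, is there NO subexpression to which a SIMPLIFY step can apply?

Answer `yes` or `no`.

Answer: yes

Derivation:
Expression: ((z+((x+11)*x))+(x*(((z+9)+(y+a))+(a*4))))
Scanning for simplifiable subexpressions (pre-order)...
  at root: ((z+((x+11)*x))+(x*(((z+9)+(y+a))+(a*4)))) (not simplifiable)
  at L: (z+((x+11)*x)) (not simplifiable)
  at LR: ((x+11)*x) (not simplifiable)
  at LRL: (x+11) (not simplifiable)
  at R: (x*(((z+9)+(y+a))+(a*4))) (not simplifiable)
  at RR: (((z+9)+(y+a))+(a*4)) (not simplifiable)
  at RRL: ((z+9)+(y+a)) (not simplifiable)
  at RRLL: (z+9) (not simplifiable)
  at RRLR: (y+a) (not simplifiable)
  at RRR: (a*4) (not simplifiable)
Result: no simplifiable subexpression found -> normal form.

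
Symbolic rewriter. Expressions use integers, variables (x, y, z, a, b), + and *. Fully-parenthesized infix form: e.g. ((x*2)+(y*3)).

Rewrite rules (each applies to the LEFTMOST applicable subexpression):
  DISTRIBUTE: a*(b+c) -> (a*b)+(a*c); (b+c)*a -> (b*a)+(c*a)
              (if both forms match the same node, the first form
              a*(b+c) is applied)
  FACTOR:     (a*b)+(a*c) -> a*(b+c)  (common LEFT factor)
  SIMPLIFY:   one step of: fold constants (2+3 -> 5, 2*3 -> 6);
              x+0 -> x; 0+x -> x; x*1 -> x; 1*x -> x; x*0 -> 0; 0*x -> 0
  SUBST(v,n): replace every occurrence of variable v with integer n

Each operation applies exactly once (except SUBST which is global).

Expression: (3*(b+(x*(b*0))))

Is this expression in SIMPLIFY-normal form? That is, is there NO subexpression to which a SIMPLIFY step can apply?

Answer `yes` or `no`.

Answer: no

Derivation:
Expression: (3*(b+(x*(b*0))))
Scanning for simplifiable subexpressions (pre-order)...
  at root: (3*(b+(x*(b*0)))) (not simplifiable)
  at R: (b+(x*(b*0))) (not simplifiable)
  at RR: (x*(b*0)) (not simplifiable)
  at RRR: (b*0) (SIMPLIFIABLE)
Found simplifiable subexpr at path RRR: (b*0)
One SIMPLIFY step would give: (3*(b+(x*0)))
-> NOT in normal form.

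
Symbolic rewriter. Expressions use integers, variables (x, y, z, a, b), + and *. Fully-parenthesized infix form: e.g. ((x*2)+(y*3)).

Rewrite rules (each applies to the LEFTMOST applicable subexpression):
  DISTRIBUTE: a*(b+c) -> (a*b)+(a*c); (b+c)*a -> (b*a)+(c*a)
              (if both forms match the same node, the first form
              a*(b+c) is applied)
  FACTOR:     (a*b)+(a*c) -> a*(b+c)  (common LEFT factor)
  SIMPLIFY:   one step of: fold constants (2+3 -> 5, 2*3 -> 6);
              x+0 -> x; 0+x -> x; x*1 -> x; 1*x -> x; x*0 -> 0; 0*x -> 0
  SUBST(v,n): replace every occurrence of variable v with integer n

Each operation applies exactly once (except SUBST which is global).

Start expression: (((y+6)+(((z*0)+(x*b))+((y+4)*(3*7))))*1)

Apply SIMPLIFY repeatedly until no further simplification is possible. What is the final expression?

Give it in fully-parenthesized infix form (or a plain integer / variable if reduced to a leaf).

Answer: ((y+6)+((x*b)+((y+4)*21)))

Derivation:
Start: (((y+6)+(((z*0)+(x*b))+((y+4)*(3*7))))*1)
Step 1: at root: (((y+6)+(((z*0)+(x*b))+((y+4)*(3*7))))*1) -> ((y+6)+(((z*0)+(x*b))+((y+4)*(3*7)))); overall: (((y+6)+(((z*0)+(x*b))+((y+4)*(3*7))))*1) -> ((y+6)+(((z*0)+(x*b))+((y+4)*(3*7))))
Step 2: at RLL: (z*0) -> 0; overall: ((y+6)+(((z*0)+(x*b))+((y+4)*(3*7)))) -> ((y+6)+((0+(x*b))+((y+4)*(3*7))))
Step 3: at RL: (0+(x*b)) -> (x*b); overall: ((y+6)+((0+(x*b))+((y+4)*(3*7)))) -> ((y+6)+((x*b)+((y+4)*(3*7))))
Step 4: at RRR: (3*7) -> 21; overall: ((y+6)+((x*b)+((y+4)*(3*7)))) -> ((y+6)+((x*b)+((y+4)*21)))
Fixed point: ((y+6)+((x*b)+((y+4)*21)))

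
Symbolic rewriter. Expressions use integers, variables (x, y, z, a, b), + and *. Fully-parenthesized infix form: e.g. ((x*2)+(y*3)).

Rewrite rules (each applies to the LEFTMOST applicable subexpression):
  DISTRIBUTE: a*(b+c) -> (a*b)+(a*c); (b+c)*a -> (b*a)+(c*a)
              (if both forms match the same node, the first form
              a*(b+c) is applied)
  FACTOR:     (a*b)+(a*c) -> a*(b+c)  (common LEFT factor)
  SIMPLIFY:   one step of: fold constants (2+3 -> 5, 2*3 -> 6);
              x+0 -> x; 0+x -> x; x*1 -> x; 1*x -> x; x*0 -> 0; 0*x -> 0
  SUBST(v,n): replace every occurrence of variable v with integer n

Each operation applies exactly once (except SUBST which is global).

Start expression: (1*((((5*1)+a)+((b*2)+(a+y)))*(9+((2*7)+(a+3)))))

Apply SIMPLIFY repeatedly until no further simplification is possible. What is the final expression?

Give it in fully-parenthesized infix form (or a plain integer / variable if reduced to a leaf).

Start: (1*((((5*1)+a)+((b*2)+(a+y)))*(9+((2*7)+(a+3)))))
Step 1: at root: (1*((((5*1)+a)+((b*2)+(a+y)))*(9+((2*7)+(a+3))))) -> ((((5*1)+a)+((b*2)+(a+y)))*(9+((2*7)+(a+3)))); overall: (1*((((5*1)+a)+((b*2)+(a+y)))*(9+((2*7)+(a+3))))) -> ((((5*1)+a)+((b*2)+(a+y)))*(9+((2*7)+(a+3))))
Step 2: at LLL: (5*1) -> 5; overall: ((((5*1)+a)+((b*2)+(a+y)))*(9+((2*7)+(a+3)))) -> (((5+a)+((b*2)+(a+y)))*(9+((2*7)+(a+3))))
Step 3: at RRL: (2*7) -> 14; overall: (((5+a)+((b*2)+(a+y)))*(9+((2*7)+(a+3)))) -> (((5+a)+((b*2)+(a+y)))*(9+(14+(a+3))))
Fixed point: (((5+a)+((b*2)+(a+y)))*(9+(14+(a+3))))

Answer: (((5+a)+((b*2)+(a+y)))*(9+(14+(a+3))))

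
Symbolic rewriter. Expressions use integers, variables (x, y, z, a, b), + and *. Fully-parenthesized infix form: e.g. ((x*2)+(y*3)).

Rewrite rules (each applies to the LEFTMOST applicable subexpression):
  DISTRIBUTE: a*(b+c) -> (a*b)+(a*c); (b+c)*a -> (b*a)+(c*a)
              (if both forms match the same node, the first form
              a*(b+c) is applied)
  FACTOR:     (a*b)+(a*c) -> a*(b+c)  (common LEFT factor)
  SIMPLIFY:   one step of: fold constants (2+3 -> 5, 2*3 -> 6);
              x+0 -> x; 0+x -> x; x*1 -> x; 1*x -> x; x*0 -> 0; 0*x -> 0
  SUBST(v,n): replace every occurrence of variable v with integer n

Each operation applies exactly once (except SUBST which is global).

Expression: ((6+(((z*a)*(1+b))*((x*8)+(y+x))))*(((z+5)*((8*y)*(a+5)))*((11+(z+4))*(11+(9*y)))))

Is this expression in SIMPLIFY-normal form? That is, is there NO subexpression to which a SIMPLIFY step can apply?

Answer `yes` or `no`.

Expression: ((6+(((z*a)*(1+b))*((x*8)+(y+x))))*(((z+5)*((8*y)*(a+5)))*((11+(z+4))*(11+(9*y)))))
Scanning for simplifiable subexpressions (pre-order)...
  at root: ((6+(((z*a)*(1+b))*((x*8)+(y+x))))*(((z+5)*((8*y)*(a+5)))*((11+(z+4))*(11+(9*y))))) (not simplifiable)
  at L: (6+(((z*a)*(1+b))*((x*8)+(y+x)))) (not simplifiable)
  at LR: (((z*a)*(1+b))*((x*8)+(y+x))) (not simplifiable)
  at LRL: ((z*a)*(1+b)) (not simplifiable)
  at LRLL: (z*a) (not simplifiable)
  at LRLR: (1+b) (not simplifiable)
  at LRR: ((x*8)+(y+x)) (not simplifiable)
  at LRRL: (x*8) (not simplifiable)
  at LRRR: (y+x) (not simplifiable)
  at R: (((z+5)*((8*y)*(a+5)))*((11+(z+4))*(11+(9*y)))) (not simplifiable)
  at RL: ((z+5)*((8*y)*(a+5))) (not simplifiable)
  at RLL: (z+5) (not simplifiable)
  at RLR: ((8*y)*(a+5)) (not simplifiable)
  at RLRL: (8*y) (not simplifiable)
  at RLRR: (a+5) (not simplifiable)
  at RR: ((11+(z+4))*(11+(9*y))) (not simplifiable)
  at RRL: (11+(z+4)) (not simplifiable)
  at RRLR: (z+4) (not simplifiable)
  at RRR: (11+(9*y)) (not simplifiable)
  at RRRR: (9*y) (not simplifiable)
Result: no simplifiable subexpression found -> normal form.

Answer: yes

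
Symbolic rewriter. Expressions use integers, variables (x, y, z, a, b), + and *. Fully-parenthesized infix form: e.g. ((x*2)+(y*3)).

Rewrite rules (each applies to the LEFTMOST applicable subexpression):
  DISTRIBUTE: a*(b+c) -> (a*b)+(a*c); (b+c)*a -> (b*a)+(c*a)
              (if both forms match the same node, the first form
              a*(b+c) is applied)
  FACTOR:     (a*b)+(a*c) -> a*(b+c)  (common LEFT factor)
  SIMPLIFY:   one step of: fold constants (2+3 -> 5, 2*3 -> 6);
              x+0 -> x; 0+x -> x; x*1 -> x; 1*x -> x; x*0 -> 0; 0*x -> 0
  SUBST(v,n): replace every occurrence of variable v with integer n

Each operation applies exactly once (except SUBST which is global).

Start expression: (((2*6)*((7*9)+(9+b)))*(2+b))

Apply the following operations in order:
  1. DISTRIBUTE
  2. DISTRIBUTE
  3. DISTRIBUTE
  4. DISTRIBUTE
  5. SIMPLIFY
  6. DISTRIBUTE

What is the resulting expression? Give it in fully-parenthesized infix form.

Start: (((2*6)*((7*9)+(9+b)))*(2+b))
Apply DISTRIBUTE at root (target: (((2*6)*((7*9)+(9+b)))*(2+b))): (((2*6)*((7*9)+(9+b)))*(2+b)) -> ((((2*6)*((7*9)+(9+b)))*2)+(((2*6)*((7*9)+(9+b)))*b))
Apply DISTRIBUTE at LL (target: ((2*6)*((7*9)+(9+b)))): ((((2*6)*((7*9)+(9+b)))*2)+(((2*6)*((7*9)+(9+b)))*b)) -> (((((2*6)*(7*9))+((2*6)*(9+b)))*2)+(((2*6)*((7*9)+(9+b)))*b))
Apply DISTRIBUTE at L (target: ((((2*6)*(7*9))+((2*6)*(9+b)))*2)): (((((2*6)*(7*9))+((2*6)*(9+b)))*2)+(((2*6)*((7*9)+(9+b)))*b)) -> (((((2*6)*(7*9))*2)+(((2*6)*(9+b))*2))+(((2*6)*((7*9)+(9+b)))*b))
Apply DISTRIBUTE at LRL (target: ((2*6)*(9+b))): (((((2*6)*(7*9))*2)+(((2*6)*(9+b))*2))+(((2*6)*((7*9)+(9+b)))*b)) -> (((((2*6)*(7*9))*2)+((((2*6)*9)+((2*6)*b))*2))+(((2*6)*((7*9)+(9+b)))*b))
Apply SIMPLIFY at LLLL (target: (2*6)): (((((2*6)*(7*9))*2)+((((2*6)*9)+((2*6)*b))*2))+(((2*6)*((7*9)+(9+b)))*b)) -> ((((12*(7*9))*2)+((((2*6)*9)+((2*6)*b))*2))+(((2*6)*((7*9)+(9+b)))*b))
Apply DISTRIBUTE at LR (target: ((((2*6)*9)+((2*6)*b))*2)): ((((12*(7*9))*2)+((((2*6)*9)+((2*6)*b))*2))+(((2*6)*((7*9)+(9+b)))*b)) -> ((((12*(7*9))*2)+((((2*6)*9)*2)+(((2*6)*b)*2)))+(((2*6)*((7*9)+(9+b)))*b))

Answer: ((((12*(7*9))*2)+((((2*6)*9)*2)+(((2*6)*b)*2)))+(((2*6)*((7*9)+(9+b)))*b))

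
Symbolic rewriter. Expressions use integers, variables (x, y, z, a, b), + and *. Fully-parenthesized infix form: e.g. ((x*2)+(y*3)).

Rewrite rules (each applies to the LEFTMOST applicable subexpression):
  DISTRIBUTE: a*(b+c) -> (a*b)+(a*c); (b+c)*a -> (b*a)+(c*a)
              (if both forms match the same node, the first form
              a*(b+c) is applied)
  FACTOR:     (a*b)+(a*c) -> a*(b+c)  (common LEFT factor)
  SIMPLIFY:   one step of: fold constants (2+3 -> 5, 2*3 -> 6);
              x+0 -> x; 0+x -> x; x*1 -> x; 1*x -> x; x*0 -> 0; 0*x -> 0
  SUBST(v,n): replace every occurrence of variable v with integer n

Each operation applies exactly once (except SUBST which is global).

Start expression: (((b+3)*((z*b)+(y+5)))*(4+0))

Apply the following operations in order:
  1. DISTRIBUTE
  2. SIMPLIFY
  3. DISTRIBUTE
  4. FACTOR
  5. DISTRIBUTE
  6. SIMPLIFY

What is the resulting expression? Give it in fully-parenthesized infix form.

Start: (((b+3)*((z*b)+(y+5)))*(4+0))
Apply DISTRIBUTE at root (target: (((b+3)*((z*b)+(y+5)))*(4+0))): (((b+3)*((z*b)+(y+5)))*(4+0)) -> ((((b+3)*((z*b)+(y+5)))*4)+(((b+3)*((z*b)+(y+5)))*0))
Apply SIMPLIFY at R (target: (((b+3)*((z*b)+(y+5)))*0)): ((((b+3)*((z*b)+(y+5)))*4)+(((b+3)*((z*b)+(y+5)))*0)) -> ((((b+3)*((z*b)+(y+5)))*4)+0)
Apply DISTRIBUTE at LL (target: ((b+3)*((z*b)+(y+5)))): ((((b+3)*((z*b)+(y+5)))*4)+0) -> (((((b+3)*(z*b))+((b+3)*(y+5)))*4)+0)
Apply FACTOR at LL (target: (((b+3)*(z*b))+((b+3)*(y+5)))): (((((b+3)*(z*b))+((b+3)*(y+5)))*4)+0) -> ((((b+3)*((z*b)+(y+5)))*4)+0)
Apply DISTRIBUTE at LL (target: ((b+3)*((z*b)+(y+5)))): ((((b+3)*((z*b)+(y+5)))*4)+0) -> (((((b+3)*(z*b))+((b+3)*(y+5)))*4)+0)
Apply SIMPLIFY at root (target: (((((b+3)*(z*b))+((b+3)*(y+5)))*4)+0)): (((((b+3)*(z*b))+((b+3)*(y+5)))*4)+0) -> ((((b+3)*(z*b))+((b+3)*(y+5)))*4)

Answer: ((((b+3)*(z*b))+((b+3)*(y+5)))*4)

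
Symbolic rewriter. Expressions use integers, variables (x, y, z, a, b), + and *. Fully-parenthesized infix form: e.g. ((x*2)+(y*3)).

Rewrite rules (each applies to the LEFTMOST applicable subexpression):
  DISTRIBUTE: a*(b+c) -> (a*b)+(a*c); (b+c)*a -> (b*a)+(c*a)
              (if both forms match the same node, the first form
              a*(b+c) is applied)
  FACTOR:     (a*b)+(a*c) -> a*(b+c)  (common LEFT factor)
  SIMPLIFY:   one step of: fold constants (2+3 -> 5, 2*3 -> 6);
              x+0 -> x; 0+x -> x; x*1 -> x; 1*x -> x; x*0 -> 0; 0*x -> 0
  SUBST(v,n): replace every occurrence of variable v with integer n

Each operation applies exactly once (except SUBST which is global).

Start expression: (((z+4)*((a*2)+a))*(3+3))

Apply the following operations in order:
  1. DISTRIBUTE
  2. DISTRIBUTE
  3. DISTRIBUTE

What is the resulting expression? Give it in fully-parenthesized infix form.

Answer: (((((z+4)*(a*2))*3)+(((z+4)*a)*3))+(((z+4)*((a*2)+a))*3))

Derivation:
Start: (((z+4)*((a*2)+a))*(3+3))
Apply DISTRIBUTE at root (target: (((z+4)*((a*2)+a))*(3+3))): (((z+4)*((a*2)+a))*(3+3)) -> ((((z+4)*((a*2)+a))*3)+(((z+4)*((a*2)+a))*3))
Apply DISTRIBUTE at LL (target: ((z+4)*((a*2)+a))): ((((z+4)*((a*2)+a))*3)+(((z+4)*((a*2)+a))*3)) -> (((((z+4)*(a*2))+((z+4)*a))*3)+(((z+4)*((a*2)+a))*3))
Apply DISTRIBUTE at L (target: ((((z+4)*(a*2))+((z+4)*a))*3)): (((((z+4)*(a*2))+((z+4)*a))*3)+(((z+4)*((a*2)+a))*3)) -> (((((z+4)*(a*2))*3)+(((z+4)*a)*3))+(((z+4)*((a*2)+a))*3))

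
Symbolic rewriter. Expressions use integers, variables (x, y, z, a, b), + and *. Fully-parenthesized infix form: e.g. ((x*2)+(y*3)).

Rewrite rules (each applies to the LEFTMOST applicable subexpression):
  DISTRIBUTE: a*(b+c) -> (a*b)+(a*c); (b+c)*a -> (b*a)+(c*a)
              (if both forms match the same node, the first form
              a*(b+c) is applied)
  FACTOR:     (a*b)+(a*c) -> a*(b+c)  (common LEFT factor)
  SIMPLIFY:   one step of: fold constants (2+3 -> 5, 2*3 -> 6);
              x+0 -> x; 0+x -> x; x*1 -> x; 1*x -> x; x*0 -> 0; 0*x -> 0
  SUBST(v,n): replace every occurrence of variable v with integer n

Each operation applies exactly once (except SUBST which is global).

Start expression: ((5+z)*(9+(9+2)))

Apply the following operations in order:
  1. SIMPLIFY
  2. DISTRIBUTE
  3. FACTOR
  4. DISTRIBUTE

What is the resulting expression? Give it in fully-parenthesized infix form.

Start: ((5+z)*(9+(9+2)))
Apply SIMPLIFY at RR (target: (9+2)): ((5+z)*(9+(9+2))) -> ((5+z)*(9+11))
Apply DISTRIBUTE at root (target: ((5+z)*(9+11))): ((5+z)*(9+11)) -> (((5+z)*9)+((5+z)*11))
Apply FACTOR at root (target: (((5+z)*9)+((5+z)*11))): (((5+z)*9)+((5+z)*11)) -> ((5+z)*(9+11))
Apply DISTRIBUTE at root (target: ((5+z)*(9+11))): ((5+z)*(9+11)) -> (((5+z)*9)+((5+z)*11))

Answer: (((5+z)*9)+((5+z)*11))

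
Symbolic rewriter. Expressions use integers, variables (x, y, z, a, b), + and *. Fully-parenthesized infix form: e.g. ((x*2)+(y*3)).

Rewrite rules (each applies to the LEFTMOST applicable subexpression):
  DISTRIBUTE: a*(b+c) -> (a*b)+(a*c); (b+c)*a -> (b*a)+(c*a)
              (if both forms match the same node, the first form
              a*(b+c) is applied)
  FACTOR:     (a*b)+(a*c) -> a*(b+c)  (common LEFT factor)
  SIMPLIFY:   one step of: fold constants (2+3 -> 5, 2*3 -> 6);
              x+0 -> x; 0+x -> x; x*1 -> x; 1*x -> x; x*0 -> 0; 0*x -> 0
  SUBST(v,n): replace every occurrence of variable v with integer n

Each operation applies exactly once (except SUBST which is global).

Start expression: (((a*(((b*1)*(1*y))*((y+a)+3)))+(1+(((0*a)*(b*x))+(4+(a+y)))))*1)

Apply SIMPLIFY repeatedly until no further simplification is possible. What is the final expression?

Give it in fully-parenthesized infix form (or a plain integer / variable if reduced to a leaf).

Answer: ((a*((b*y)*((y+a)+3)))+(1+(4+(a+y))))

Derivation:
Start: (((a*(((b*1)*(1*y))*((y+a)+3)))+(1+(((0*a)*(b*x))+(4+(a+y)))))*1)
Step 1: at root: (((a*(((b*1)*(1*y))*((y+a)+3)))+(1+(((0*a)*(b*x))+(4+(a+y)))))*1) -> ((a*(((b*1)*(1*y))*((y+a)+3)))+(1+(((0*a)*(b*x))+(4+(a+y))))); overall: (((a*(((b*1)*(1*y))*((y+a)+3)))+(1+(((0*a)*(b*x))+(4+(a+y)))))*1) -> ((a*(((b*1)*(1*y))*((y+a)+3)))+(1+(((0*a)*(b*x))+(4+(a+y)))))
Step 2: at LRLL: (b*1) -> b; overall: ((a*(((b*1)*(1*y))*((y+a)+3)))+(1+(((0*a)*(b*x))+(4+(a+y))))) -> ((a*((b*(1*y))*((y+a)+3)))+(1+(((0*a)*(b*x))+(4+(a+y)))))
Step 3: at LRLR: (1*y) -> y; overall: ((a*((b*(1*y))*((y+a)+3)))+(1+(((0*a)*(b*x))+(4+(a+y))))) -> ((a*((b*y)*((y+a)+3)))+(1+(((0*a)*(b*x))+(4+(a+y)))))
Step 4: at RRLL: (0*a) -> 0; overall: ((a*((b*y)*((y+a)+3)))+(1+(((0*a)*(b*x))+(4+(a+y))))) -> ((a*((b*y)*((y+a)+3)))+(1+((0*(b*x))+(4+(a+y)))))
Step 5: at RRL: (0*(b*x)) -> 0; overall: ((a*((b*y)*((y+a)+3)))+(1+((0*(b*x))+(4+(a+y))))) -> ((a*((b*y)*((y+a)+3)))+(1+(0+(4+(a+y)))))
Step 6: at RR: (0+(4+(a+y))) -> (4+(a+y)); overall: ((a*((b*y)*((y+a)+3)))+(1+(0+(4+(a+y))))) -> ((a*((b*y)*((y+a)+3)))+(1+(4+(a+y))))
Fixed point: ((a*((b*y)*((y+a)+3)))+(1+(4+(a+y))))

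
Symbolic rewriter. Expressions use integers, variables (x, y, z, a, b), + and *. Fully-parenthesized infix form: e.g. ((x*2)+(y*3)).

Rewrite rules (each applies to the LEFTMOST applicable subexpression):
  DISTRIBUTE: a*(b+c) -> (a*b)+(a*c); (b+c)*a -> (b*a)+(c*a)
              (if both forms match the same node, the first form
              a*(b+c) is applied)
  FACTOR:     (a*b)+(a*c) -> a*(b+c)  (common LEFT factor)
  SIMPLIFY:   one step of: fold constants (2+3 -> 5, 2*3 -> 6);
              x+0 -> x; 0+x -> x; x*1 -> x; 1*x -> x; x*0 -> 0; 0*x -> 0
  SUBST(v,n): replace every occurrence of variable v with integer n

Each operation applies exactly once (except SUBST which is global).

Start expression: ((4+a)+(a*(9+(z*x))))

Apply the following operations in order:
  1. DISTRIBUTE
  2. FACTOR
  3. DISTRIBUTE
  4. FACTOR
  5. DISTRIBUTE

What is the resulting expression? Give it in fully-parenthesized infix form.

Answer: ((4+a)+((a*9)+(a*(z*x))))

Derivation:
Start: ((4+a)+(a*(9+(z*x))))
Apply DISTRIBUTE at R (target: (a*(9+(z*x)))): ((4+a)+(a*(9+(z*x)))) -> ((4+a)+((a*9)+(a*(z*x))))
Apply FACTOR at R (target: ((a*9)+(a*(z*x)))): ((4+a)+((a*9)+(a*(z*x)))) -> ((4+a)+(a*(9+(z*x))))
Apply DISTRIBUTE at R (target: (a*(9+(z*x)))): ((4+a)+(a*(9+(z*x)))) -> ((4+a)+((a*9)+(a*(z*x))))
Apply FACTOR at R (target: ((a*9)+(a*(z*x)))): ((4+a)+((a*9)+(a*(z*x)))) -> ((4+a)+(a*(9+(z*x))))
Apply DISTRIBUTE at R (target: (a*(9+(z*x)))): ((4+a)+(a*(9+(z*x)))) -> ((4+a)+((a*9)+(a*(z*x))))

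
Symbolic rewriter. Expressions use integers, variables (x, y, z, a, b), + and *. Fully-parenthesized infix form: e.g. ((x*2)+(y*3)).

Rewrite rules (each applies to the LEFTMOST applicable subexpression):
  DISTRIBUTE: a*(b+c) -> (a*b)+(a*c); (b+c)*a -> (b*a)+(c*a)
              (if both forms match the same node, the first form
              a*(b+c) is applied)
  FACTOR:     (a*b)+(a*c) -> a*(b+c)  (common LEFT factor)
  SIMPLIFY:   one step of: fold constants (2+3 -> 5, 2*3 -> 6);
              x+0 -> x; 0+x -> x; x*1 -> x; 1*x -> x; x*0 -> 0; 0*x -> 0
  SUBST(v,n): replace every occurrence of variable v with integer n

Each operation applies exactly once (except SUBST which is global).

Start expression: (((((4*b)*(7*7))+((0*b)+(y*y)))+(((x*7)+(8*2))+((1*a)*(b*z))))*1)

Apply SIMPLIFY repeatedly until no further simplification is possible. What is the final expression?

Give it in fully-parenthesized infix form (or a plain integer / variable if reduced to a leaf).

Start: (((((4*b)*(7*7))+((0*b)+(y*y)))+(((x*7)+(8*2))+((1*a)*(b*z))))*1)
Step 1: at root: (((((4*b)*(7*7))+((0*b)+(y*y)))+(((x*7)+(8*2))+((1*a)*(b*z))))*1) -> ((((4*b)*(7*7))+((0*b)+(y*y)))+(((x*7)+(8*2))+((1*a)*(b*z)))); overall: (((((4*b)*(7*7))+((0*b)+(y*y)))+(((x*7)+(8*2))+((1*a)*(b*z))))*1) -> ((((4*b)*(7*7))+((0*b)+(y*y)))+(((x*7)+(8*2))+((1*a)*(b*z))))
Step 2: at LLR: (7*7) -> 49; overall: ((((4*b)*(7*7))+((0*b)+(y*y)))+(((x*7)+(8*2))+((1*a)*(b*z)))) -> ((((4*b)*49)+((0*b)+(y*y)))+(((x*7)+(8*2))+((1*a)*(b*z))))
Step 3: at LRL: (0*b) -> 0; overall: ((((4*b)*49)+((0*b)+(y*y)))+(((x*7)+(8*2))+((1*a)*(b*z)))) -> ((((4*b)*49)+(0+(y*y)))+(((x*7)+(8*2))+((1*a)*(b*z))))
Step 4: at LR: (0+(y*y)) -> (y*y); overall: ((((4*b)*49)+(0+(y*y)))+(((x*7)+(8*2))+((1*a)*(b*z)))) -> ((((4*b)*49)+(y*y))+(((x*7)+(8*2))+((1*a)*(b*z))))
Step 5: at RLR: (8*2) -> 16; overall: ((((4*b)*49)+(y*y))+(((x*7)+(8*2))+((1*a)*(b*z)))) -> ((((4*b)*49)+(y*y))+(((x*7)+16)+((1*a)*(b*z))))
Step 6: at RRL: (1*a) -> a; overall: ((((4*b)*49)+(y*y))+(((x*7)+16)+((1*a)*(b*z)))) -> ((((4*b)*49)+(y*y))+(((x*7)+16)+(a*(b*z))))
Fixed point: ((((4*b)*49)+(y*y))+(((x*7)+16)+(a*(b*z))))

Answer: ((((4*b)*49)+(y*y))+(((x*7)+16)+(a*(b*z))))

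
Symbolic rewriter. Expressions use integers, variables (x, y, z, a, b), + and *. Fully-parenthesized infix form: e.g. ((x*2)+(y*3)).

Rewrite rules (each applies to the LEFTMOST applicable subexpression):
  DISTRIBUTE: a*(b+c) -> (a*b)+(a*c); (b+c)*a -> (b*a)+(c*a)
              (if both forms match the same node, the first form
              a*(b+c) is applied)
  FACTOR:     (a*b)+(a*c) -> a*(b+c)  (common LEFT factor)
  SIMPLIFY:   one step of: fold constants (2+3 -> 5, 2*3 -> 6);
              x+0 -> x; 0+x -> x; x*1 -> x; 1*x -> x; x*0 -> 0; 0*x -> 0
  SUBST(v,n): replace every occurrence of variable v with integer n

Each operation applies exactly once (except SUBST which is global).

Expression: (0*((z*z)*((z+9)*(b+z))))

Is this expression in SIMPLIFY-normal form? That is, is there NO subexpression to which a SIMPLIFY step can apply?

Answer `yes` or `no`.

Answer: no

Derivation:
Expression: (0*((z*z)*((z+9)*(b+z))))
Scanning for simplifiable subexpressions (pre-order)...
  at root: (0*((z*z)*((z+9)*(b+z)))) (SIMPLIFIABLE)
  at R: ((z*z)*((z+9)*(b+z))) (not simplifiable)
  at RL: (z*z) (not simplifiable)
  at RR: ((z+9)*(b+z)) (not simplifiable)
  at RRL: (z+9) (not simplifiable)
  at RRR: (b+z) (not simplifiable)
Found simplifiable subexpr at path root: (0*((z*z)*((z+9)*(b+z))))
One SIMPLIFY step would give: 0
-> NOT in normal form.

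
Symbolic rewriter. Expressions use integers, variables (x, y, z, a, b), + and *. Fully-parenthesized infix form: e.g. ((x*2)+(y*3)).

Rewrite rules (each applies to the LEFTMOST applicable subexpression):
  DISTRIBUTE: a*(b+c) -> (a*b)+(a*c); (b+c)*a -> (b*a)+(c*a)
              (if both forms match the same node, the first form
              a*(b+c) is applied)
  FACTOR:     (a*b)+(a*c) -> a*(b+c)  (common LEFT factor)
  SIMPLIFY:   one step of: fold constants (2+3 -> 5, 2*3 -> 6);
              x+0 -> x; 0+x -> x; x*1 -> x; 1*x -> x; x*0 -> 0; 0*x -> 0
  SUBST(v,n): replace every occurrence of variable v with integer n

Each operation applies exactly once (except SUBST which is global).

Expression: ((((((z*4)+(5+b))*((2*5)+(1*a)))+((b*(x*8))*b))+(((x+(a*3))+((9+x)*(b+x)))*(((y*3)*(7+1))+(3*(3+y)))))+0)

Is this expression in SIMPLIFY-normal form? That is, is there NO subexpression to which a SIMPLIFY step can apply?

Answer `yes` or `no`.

Answer: no

Derivation:
Expression: ((((((z*4)+(5+b))*((2*5)+(1*a)))+((b*(x*8))*b))+(((x+(a*3))+((9+x)*(b+x)))*(((y*3)*(7+1))+(3*(3+y)))))+0)
Scanning for simplifiable subexpressions (pre-order)...
  at root: ((((((z*4)+(5+b))*((2*5)+(1*a)))+((b*(x*8))*b))+(((x+(a*3))+((9+x)*(b+x)))*(((y*3)*(7+1))+(3*(3+y)))))+0) (SIMPLIFIABLE)
  at L: (((((z*4)+(5+b))*((2*5)+(1*a)))+((b*(x*8))*b))+(((x+(a*3))+((9+x)*(b+x)))*(((y*3)*(7+1))+(3*(3+y))))) (not simplifiable)
  at LL: ((((z*4)+(5+b))*((2*5)+(1*a)))+((b*(x*8))*b)) (not simplifiable)
  at LLL: (((z*4)+(5+b))*((2*5)+(1*a))) (not simplifiable)
  at LLLL: ((z*4)+(5+b)) (not simplifiable)
  at LLLLL: (z*4) (not simplifiable)
  at LLLLR: (5+b) (not simplifiable)
  at LLLR: ((2*5)+(1*a)) (not simplifiable)
  at LLLRL: (2*5) (SIMPLIFIABLE)
  at LLLRR: (1*a) (SIMPLIFIABLE)
  at LLR: ((b*(x*8))*b) (not simplifiable)
  at LLRL: (b*(x*8)) (not simplifiable)
  at LLRLR: (x*8) (not simplifiable)
  at LR: (((x+(a*3))+((9+x)*(b+x)))*(((y*3)*(7+1))+(3*(3+y)))) (not simplifiable)
  at LRL: ((x+(a*3))+((9+x)*(b+x))) (not simplifiable)
  at LRLL: (x+(a*3)) (not simplifiable)
  at LRLLR: (a*3) (not simplifiable)
  at LRLR: ((9+x)*(b+x)) (not simplifiable)
  at LRLRL: (9+x) (not simplifiable)
  at LRLRR: (b+x) (not simplifiable)
  at LRR: (((y*3)*(7+1))+(3*(3+y))) (not simplifiable)
  at LRRL: ((y*3)*(7+1)) (not simplifiable)
  at LRRLL: (y*3) (not simplifiable)
  at LRRLR: (7+1) (SIMPLIFIABLE)
  at LRRR: (3*(3+y)) (not simplifiable)
  at LRRRR: (3+y) (not simplifiable)
Found simplifiable subexpr at path root: ((((((z*4)+(5+b))*((2*5)+(1*a)))+((b*(x*8))*b))+(((x+(a*3))+((9+x)*(b+x)))*(((y*3)*(7+1))+(3*(3+y)))))+0)
One SIMPLIFY step would give: (((((z*4)+(5+b))*((2*5)+(1*a)))+((b*(x*8))*b))+(((x+(a*3))+((9+x)*(b+x)))*(((y*3)*(7+1))+(3*(3+y)))))
-> NOT in normal form.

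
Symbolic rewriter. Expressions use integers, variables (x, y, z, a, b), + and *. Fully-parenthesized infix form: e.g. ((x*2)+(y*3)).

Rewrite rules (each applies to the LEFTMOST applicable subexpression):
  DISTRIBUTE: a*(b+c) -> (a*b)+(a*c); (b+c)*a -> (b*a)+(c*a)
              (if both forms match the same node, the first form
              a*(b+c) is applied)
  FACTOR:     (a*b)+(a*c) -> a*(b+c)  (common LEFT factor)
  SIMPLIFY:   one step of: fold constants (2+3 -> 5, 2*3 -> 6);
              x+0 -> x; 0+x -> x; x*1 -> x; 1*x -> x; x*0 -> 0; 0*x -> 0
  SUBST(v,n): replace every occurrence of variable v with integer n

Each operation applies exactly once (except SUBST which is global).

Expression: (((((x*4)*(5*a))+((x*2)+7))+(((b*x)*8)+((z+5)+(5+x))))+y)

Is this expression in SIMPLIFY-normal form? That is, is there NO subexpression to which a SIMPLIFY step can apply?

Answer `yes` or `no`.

Expression: (((((x*4)*(5*a))+((x*2)+7))+(((b*x)*8)+((z+5)+(5+x))))+y)
Scanning for simplifiable subexpressions (pre-order)...
  at root: (((((x*4)*(5*a))+((x*2)+7))+(((b*x)*8)+((z+5)+(5+x))))+y) (not simplifiable)
  at L: ((((x*4)*(5*a))+((x*2)+7))+(((b*x)*8)+((z+5)+(5+x)))) (not simplifiable)
  at LL: (((x*4)*(5*a))+((x*2)+7)) (not simplifiable)
  at LLL: ((x*4)*(5*a)) (not simplifiable)
  at LLLL: (x*4) (not simplifiable)
  at LLLR: (5*a) (not simplifiable)
  at LLR: ((x*2)+7) (not simplifiable)
  at LLRL: (x*2) (not simplifiable)
  at LR: (((b*x)*8)+((z+5)+(5+x))) (not simplifiable)
  at LRL: ((b*x)*8) (not simplifiable)
  at LRLL: (b*x) (not simplifiable)
  at LRR: ((z+5)+(5+x)) (not simplifiable)
  at LRRL: (z+5) (not simplifiable)
  at LRRR: (5+x) (not simplifiable)
Result: no simplifiable subexpression found -> normal form.

Answer: yes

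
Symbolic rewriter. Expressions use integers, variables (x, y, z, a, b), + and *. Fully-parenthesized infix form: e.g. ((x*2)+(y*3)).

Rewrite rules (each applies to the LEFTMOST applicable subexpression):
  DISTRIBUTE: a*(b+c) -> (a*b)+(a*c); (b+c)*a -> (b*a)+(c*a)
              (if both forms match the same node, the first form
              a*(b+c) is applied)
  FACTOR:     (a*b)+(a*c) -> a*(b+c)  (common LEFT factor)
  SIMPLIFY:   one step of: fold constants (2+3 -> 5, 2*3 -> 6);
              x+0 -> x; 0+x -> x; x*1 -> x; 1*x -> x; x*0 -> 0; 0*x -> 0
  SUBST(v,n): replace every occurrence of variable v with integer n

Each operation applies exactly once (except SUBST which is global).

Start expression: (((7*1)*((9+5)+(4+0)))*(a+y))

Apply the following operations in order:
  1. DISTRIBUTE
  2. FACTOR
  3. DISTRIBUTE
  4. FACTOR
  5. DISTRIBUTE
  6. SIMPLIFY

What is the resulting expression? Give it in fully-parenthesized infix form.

Start: (((7*1)*((9+5)+(4+0)))*(a+y))
Apply DISTRIBUTE at root (target: (((7*1)*((9+5)+(4+0)))*(a+y))): (((7*1)*((9+5)+(4+0)))*(a+y)) -> ((((7*1)*((9+5)+(4+0)))*a)+(((7*1)*((9+5)+(4+0)))*y))
Apply FACTOR at root (target: ((((7*1)*((9+5)+(4+0)))*a)+(((7*1)*((9+5)+(4+0)))*y))): ((((7*1)*((9+5)+(4+0)))*a)+(((7*1)*((9+5)+(4+0)))*y)) -> (((7*1)*((9+5)+(4+0)))*(a+y))
Apply DISTRIBUTE at root (target: (((7*1)*((9+5)+(4+0)))*(a+y))): (((7*1)*((9+5)+(4+0)))*(a+y)) -> ((((7*1)*((9+5)+(4+0)))*a)+(((7*1)*((9+5)+(4+0)))*y))
Apply FACTOR at root (target: ((((7*1)*((9+5)+(4+0)))*a)+(((7*1)*((9+5)+(4+0)))*y))): ((((7*1)*((9+5)+(4+0)))*a)+(((7*1)*((9+5)+(4+0)))*y)) -> (((7*1)*((9+5)+(4+0)))*(a+y))
Apply DISTRIBUTE at root (target: (((7*1)*((9+5)+(4+0)))*(a+y))): (((7*1)*((9+5)+(4+0)))*(a+y)) -> ((((7*1)*((9+5)+(4+0)))*a)+(((7*1)*((9+5)+(4+0)))*y))
Apply SIMPLIFY at LLL (target: (7*1)): ((((7*1)*((9+5)+(4+0)))*a)+(((7*1)*((9+5)+(4+0)))*y)) -> (((7*((9+5)+(4+0)))*a)+(((7*1)*((9+5)+(4+0)))*y))

Answer: (((7*((9+5)+(4+0)))*a)+(((7*1)*((9+5)+(4+0)))*y))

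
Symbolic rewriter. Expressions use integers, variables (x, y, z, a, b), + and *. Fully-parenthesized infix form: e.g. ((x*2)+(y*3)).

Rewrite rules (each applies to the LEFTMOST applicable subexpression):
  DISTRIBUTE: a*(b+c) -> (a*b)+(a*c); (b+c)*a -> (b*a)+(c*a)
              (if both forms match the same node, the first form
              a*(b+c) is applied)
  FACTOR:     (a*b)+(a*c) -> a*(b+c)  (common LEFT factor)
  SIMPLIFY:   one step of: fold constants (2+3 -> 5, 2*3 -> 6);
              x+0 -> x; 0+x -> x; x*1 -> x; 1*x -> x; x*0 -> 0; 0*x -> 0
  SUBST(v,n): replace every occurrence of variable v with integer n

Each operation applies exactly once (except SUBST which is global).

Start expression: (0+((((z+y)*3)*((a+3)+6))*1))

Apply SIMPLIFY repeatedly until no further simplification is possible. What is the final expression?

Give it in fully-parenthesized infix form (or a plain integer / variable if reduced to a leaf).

Start: (0+((((z+y)*3)*((a+3)+6))*1))
Step 1: at root: (0+((((z+y)*3)*((a+3)+6))*1)) -> ((((z+y)*3)*((a+3)+6))*1); overall: (0+((((z+y)*3)*((a+3)+6))*1)) -> ((((z+y)*3)*((a+3)+6))*1)
Step 2: at root: ((((z+y)*3)*((a+3)+6))*1) -> (((z+y)*3)*((a+3)+6)); overall: ((((z+y)*3)*((a+3)+6))*1) -> (((z+y)*3)*((a+3)+6))
Fixed point: (((z+y)*3)*((a+3)+6))

Answer: (((z+y)*3)*((a+3)+6))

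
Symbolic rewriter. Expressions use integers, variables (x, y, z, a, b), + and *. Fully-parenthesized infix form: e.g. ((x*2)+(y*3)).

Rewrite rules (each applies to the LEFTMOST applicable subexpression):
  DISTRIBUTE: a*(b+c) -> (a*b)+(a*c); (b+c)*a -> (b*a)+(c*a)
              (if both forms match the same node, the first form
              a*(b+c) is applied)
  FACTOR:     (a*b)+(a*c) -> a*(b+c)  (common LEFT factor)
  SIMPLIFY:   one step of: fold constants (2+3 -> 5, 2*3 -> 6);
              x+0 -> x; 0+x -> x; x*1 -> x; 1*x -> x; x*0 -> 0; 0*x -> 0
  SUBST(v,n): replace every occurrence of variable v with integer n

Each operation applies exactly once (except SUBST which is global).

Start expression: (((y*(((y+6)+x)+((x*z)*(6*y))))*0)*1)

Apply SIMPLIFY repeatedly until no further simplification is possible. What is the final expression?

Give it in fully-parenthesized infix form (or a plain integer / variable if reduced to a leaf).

Start: (((y*(((y+6)+x)+((x*z)*(6*y))))*0)*1)
Step 1: at root: (((y*(((y+6)+x)+((x*z)*(6*y))))*0)*1) -> ((y*(((y+6)+x)+((x*z)*(6*y))))*0); overall: (((y*(((y+6)+x)+((x*z)*(6*y))))*0)*1) -> ((y*(((y+6)+x)+((x*z)*(6*y))))*0)
Step 2: at root: ((y*(((y+6)+x)+((x*z)*(6*y))))*0) -> 0; overall: ((y*(((y+6)+x)+((x*z)*(6*y))))*0) -> 0
Fixed point: 0

Answer: 0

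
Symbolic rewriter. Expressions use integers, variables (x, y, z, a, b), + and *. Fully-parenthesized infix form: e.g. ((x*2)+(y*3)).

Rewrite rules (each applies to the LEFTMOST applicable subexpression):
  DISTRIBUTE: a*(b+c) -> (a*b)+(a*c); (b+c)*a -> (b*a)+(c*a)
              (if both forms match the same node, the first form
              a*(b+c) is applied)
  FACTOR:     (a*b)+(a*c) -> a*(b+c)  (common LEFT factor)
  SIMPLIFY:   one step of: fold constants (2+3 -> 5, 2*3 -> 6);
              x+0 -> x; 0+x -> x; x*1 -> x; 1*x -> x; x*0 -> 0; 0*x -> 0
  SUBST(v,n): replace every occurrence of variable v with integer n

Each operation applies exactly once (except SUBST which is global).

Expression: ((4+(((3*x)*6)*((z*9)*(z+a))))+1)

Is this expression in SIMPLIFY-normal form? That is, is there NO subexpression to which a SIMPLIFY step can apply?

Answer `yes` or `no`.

Answer: yes

Derivation:
Expression: ((4+(((3*x)*6)*((z*9)*(z+a))))+1)
Scanning for simplifiable subexpressions (pre-order)...
  at root: ((4+(((3*x)*6)*((z*9)*(z+a))))+1) (not simplifiable)
  at L: (4+(((3*x)*6)*((z*9)*(z+a)))) (not simplifiable)
  at LR: (((3*x)*6)*((z*9)*(z+a))) (not simplifiable)
  at LRL: ((3*x)*6) (not simplifiable)
  at LRLL: (3*x) (not simplifiable)
  at LRR: ((z*9)*(z+a)) (not simplifiable)
  at LRRL: (z*9) (not simplifiable)
  at LRRR: (z+a) (not simplifiable)
Result: no simplifiable subexpression found -> normal form.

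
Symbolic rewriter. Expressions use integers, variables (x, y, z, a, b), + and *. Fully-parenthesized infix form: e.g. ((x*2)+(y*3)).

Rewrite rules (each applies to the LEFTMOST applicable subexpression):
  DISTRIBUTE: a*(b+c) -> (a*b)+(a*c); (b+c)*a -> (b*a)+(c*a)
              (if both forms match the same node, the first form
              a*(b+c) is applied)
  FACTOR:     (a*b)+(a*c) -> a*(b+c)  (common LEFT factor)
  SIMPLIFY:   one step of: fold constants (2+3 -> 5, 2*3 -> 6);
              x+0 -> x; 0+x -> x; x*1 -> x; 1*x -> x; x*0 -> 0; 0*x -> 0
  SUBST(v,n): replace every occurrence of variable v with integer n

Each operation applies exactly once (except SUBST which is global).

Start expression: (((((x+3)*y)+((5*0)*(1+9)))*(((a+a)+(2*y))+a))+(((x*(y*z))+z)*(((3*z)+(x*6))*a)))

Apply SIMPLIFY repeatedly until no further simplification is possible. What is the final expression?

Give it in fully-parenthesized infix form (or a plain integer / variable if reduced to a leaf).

Start: (((((x+3)*y)+((5*0)*(1+9)))*(((a+a)+(2*y))+a))+(((x*(y*z))+z)*(((3*z)+(x*6))*a)))
Step 1: at LLRL: (5*0) -> 0; overall: (((((x+3)*y)+((5*0)*(1+9)))*(((a+a)+(2*y))+a))+(((x*(y*z))+z)*(((3*z)+(x*6))*a))) -> (((((x+3)*y)+(0*(1+9)))*(((a+a)+(2*y))+a))+(((x*(y*z))+z)*(((3*z)+(x*6))*a)))
Step 2: at LLR: (0*(1+9)) -> 0; overall: (((((x+3)*y)+(0*(1+9)))*(((a+a)+(2*y))+a))+(((x*(y*z))+z)*(((3*z)+(x*6))*a))) -> (((((x+3)*y)+0)*(((a+a)+(2*y))+a))+(((x*(y*z))+z)*(((3*z)+(x*6))*a)))
Step 3: at LL: (((x+3)*y)+0) -> ((x+3)*y); overall: (((((x+3)*y)+0)*(((a+a)+(2*y))+a))+(((x*(y*z))+z)*(((3*z)+(x*6))*a))) -> ((((x+3)*y)*(((a+a)+(2*y))+a))+(((x*(y*z))+z)*(((3*z)+(x*6))*a)))
Fixed point: ((((x+3)*y)*(((a+a)+(2*y))+a))+(((x*(y*z))+z)*(((3*z)+(x*6))*a)))

Answer: ((((x+3)*y)*(((a+a)+(2*y))+a))+(((x*(y*z))+z)*(((3*z)+(x*6))*a)))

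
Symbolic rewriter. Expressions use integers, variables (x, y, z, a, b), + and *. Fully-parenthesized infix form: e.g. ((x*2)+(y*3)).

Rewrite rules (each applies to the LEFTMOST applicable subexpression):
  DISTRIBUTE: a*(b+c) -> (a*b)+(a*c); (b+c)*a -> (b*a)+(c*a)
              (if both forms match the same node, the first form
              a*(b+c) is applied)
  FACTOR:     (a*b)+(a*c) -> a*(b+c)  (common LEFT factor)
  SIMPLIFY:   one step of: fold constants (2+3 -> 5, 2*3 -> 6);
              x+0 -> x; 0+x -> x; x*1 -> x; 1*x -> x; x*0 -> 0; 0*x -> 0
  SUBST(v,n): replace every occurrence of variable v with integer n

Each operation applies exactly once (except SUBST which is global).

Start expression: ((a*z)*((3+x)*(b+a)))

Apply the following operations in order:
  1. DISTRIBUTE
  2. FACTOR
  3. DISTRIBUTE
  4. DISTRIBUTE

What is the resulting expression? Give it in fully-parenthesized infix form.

Start: ((a*z)*((3+x)*(b+a)))
Apply DISTRIBUTE at R (target: ((3+x)*(b+a))): ((a*z)*((3+x)*(b+a))) -> ((a*z)*(((3+x)*b)+((3+x)*a)))
Apply FACTOR at R (target: (((3+x)*b)+((3+x)*a))): ((a*z)*(((3+x)*b)+((3+x)*a))) -> ((a*z)*((3+x)*(b+a)))
Apply DISTRIBUTE at R (target: ((3+x)*(b+a))): ((a*z)*((3+x)*(b+a))) -> ((a*z)*(((3+x)*b)+((3+x)*a)))
Apply DISTRIBUTE at root (target: ((a*z)*(((3+x)*b)+((3+x)*a)))): ((a*z)*(((3+x)*b)+((3+x)*a))) -> (((a*z)*((3+x)*b))+((a*z)*((3+x)*a)))

Answer: (((a*z)*((3+x)*b))+((a*z)*((3+x)*a)))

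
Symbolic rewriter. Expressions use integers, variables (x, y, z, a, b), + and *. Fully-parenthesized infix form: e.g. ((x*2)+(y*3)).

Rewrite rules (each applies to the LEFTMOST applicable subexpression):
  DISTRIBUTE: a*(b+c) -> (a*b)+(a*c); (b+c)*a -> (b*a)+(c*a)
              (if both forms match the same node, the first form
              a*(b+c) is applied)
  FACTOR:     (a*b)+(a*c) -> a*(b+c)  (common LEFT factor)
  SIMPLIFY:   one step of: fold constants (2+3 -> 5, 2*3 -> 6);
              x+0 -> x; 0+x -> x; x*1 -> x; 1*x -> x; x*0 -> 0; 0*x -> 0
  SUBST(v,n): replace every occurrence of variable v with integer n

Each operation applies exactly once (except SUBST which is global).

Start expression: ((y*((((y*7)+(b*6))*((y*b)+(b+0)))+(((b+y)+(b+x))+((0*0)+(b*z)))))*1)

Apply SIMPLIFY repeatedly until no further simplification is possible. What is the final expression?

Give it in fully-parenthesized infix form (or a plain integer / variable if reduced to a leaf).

Answer: (y*((((y*7)+(b*6))*((y*b)+b))+(((b+y)+(b+x))+(b*z))))

Derivation:
Start: ((y*((((y*7)+(b*6))*((y*b)+(b+0)))+(((b+y)+(b+x))+((0*0)+(b*z)))))*1)
Step 1: at root: ((y*((((y*7)+(b*6))*((y*b)+(b+0)))+(((b+y)+(b+x))+((0*0)+(b*z)))))*1) -> (y*((((y*7)+(b*6))*((y*b)+(b+0)))+(((b+y)+(b+x))+((0*0)+(b*z))))); overall: ((y*((((y*7)+(b*6))*((y*b)+(b+0)))+(((b+y)+(b+x))+((0*0)+(b*z)))))*1) -> (y*((((y*7)+(b*6))*((y*b)+(b+0)))+(((b+y)+(b+x))+((0*0)+(b*z)))))
Step 2: at RLRR: (b+0) -> b; overall: (y*((((y*7)+(b*6))*((y*b)+(b+0)))+(((b+y)+(b+x))+((0*0)+(b*z))))) -> (y*((((y*7)+(b*6))*((y*b)+b))+(((b+y)+(b+x))+((0*0)+(b*z)))))
Step 3: at RRRL: (0*0) -> 0; overall: (y*((((y*7)+(b*6))*((y*b)+b))+(((b+y)+(b+x))+((0*0)+(b*z))))) -> (y*((((y*7)+(b*6))*((y*b)+b))+(((b+y)+(b+x))+(0+(b*z)))))
Step 4: at RRR: (0+(b*z)) -> (b*z); overall: (y*((((y*7)+(b*6))*((y*b)+b))+(((b+y)+(b+x))+(0+(b*z))))) -> (y*((((y*7)+(b*6))*((y*b)+b))+(((b+y)+(b+x))+(b*z))))
Fixed point: (y*((((y*7)+(b*6))*((y*b)+b))+(((b+y)+(b+x))+(b*z))))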